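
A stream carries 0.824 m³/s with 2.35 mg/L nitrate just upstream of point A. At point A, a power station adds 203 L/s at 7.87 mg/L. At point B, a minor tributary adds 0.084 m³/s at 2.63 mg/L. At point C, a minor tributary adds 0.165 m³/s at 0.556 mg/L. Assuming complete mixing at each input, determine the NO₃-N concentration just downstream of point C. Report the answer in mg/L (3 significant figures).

203 L/s = 0.203 m³/s.
After input A: C = (0.824·2.35 + 0.203·7.87) / 1.027 = 3.441 mg/L.
After input B: C = (1.027·3.441 + 0.084·2.63) / 1.111 = 3.38 mg/L.
After input C: C = (1.111·3.38 + 0.165·0.556) / 1.276 = 3.015 mg/L.

3.01 mg/L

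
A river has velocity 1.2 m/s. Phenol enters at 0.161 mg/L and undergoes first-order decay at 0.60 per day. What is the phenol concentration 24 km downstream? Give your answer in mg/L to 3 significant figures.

0.140 mg/L

Travel time t = 24 km / 1.2 m/s = 2.4e+04/1.2 = 2e+04 s = 0.2315 d.
First-order decay: C = 0.161·exp(−0.60·0.2315) = 0.161·0.8703 = 0.1401 mg/L.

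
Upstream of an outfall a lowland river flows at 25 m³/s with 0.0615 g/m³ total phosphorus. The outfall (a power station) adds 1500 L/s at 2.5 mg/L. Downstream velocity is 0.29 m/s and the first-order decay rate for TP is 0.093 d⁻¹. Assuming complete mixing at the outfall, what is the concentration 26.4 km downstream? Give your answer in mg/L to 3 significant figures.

1500 L/s = 1.5 m³/s.
After complete mixing, C₀ = (1.5·2.5 + 25·0.0615) / 26.5 = 0.1995 mg/L.
Travel time t = 2.64e+04 m / 0.29 m/s = 9.103e+04 s = 1.054 d.
C = 0.1995·exp(−0.093·1.054) = 0.1995·0.9067 = 0.1809 mg/L.

0.181 mg/L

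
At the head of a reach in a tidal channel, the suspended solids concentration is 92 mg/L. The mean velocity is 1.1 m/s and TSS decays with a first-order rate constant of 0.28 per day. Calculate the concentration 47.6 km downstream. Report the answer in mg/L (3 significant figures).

80.0 mg/L

Travel time t = 47.6 km / 1.1 m/s = 4.76e+04/1.1 = 4.327e+04 s = 0.5008 d.
First-order decay: C = 92·exp(−0.28·0.5008) = 92·0.8692 = 79.96 mg/L.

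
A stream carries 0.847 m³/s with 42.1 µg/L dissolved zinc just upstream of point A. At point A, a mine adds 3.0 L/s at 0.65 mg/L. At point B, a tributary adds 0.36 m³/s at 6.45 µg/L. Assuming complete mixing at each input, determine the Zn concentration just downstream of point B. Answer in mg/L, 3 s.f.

42.1 µg/L = 0.0421 mg/L.
3.0 L/s = 0.003 m³/s.
After input A: C = (0.847·0.0421 + 0.003·0.65) / 0.85 = 0.04425 mg/L.
6.45 µg/L = 0.00645 mg/L.
After input B: C = (0.85·0.04425 + 0.36·0.00645) / 1.21 = 0.033 mg/L.

0.0330 mg/L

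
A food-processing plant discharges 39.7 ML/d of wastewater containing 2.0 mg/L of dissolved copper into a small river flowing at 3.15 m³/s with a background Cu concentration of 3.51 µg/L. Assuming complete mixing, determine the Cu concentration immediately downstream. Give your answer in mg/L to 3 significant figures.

0.258 mg/L

39.7 ML/d = 0.4595 m³/s.
3.51 µg/L = 0.00351 mg/L.
By mass balance at complete mixing, C = (0.4595·2 + 3.15·0.00351) / (0.4595 + 3.15) = 0.93/3.609 = 0.2577 mg/L.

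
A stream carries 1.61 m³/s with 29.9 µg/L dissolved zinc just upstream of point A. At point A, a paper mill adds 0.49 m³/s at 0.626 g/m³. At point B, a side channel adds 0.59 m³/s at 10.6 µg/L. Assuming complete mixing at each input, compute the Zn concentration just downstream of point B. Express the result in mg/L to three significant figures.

29.9 µg/L = 0.0299 mg/L.
After input A: C = (1.61·0.0299 + 0.49·0.626) / 2.1 = 0.169 mg/L.
10.6 µg/L = 0.0106 mg/L.
After input B: C = (2.1·0.169 + 0.59·0.0106) / 2.69 = 0.1343 mg/L.

0.134 mg/L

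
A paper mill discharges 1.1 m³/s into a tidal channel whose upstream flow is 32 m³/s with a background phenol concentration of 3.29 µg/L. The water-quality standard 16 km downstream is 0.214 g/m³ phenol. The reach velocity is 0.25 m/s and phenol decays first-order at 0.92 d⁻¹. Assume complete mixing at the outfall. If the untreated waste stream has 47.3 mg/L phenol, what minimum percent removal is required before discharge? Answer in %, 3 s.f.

3.29 µg/L = 0.00329 mg/L.
Travel time to the compliance point: t = 1.6e+04/0.25 = 6.4e+04 s = 0.7407 d; decay factor exp(−0.92·0.7407) = 0.5059.
So the concentration just after mixing may be at most 0.214/0.5059 = 0.423 mg/L.
Mass balance: 0.423·33.1 = 1.1·Cₑ + 32·0.00329.
Cₑ = (14 − 0.1053) / 1.1 = 12.63 mg/L.
Required removal = 1 − 12.63/47.3 = 73.29 %.

73.3 %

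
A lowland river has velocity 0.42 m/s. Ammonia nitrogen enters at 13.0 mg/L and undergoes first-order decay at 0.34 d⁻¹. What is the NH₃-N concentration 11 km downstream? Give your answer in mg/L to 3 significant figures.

Travel time t = 11 km / 0.42 m/s = 1.1e+04/0.42 = 2.619e+04 s = 0.3031 d.
First-order decay: C = 13.0·exp(−0.34·0.3031) = 13.0·0.9021 = 11.73 mg/L.

11.7 mg/L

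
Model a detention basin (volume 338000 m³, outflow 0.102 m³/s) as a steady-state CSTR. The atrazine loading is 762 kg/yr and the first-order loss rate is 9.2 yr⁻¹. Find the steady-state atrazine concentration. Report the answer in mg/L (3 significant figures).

Outflow Q = 0.102 m³/s × 3.156e+07 s/yr = 3.219e+06 m³/yr.
Steady-state CSTR mass balance: W = Q·C + k·V·C, so C = W/(Q + kV).
Q + kV = 3.219e+06 + 9.2·338000 = 6.328e+06 m³/yr.
C = 762/6.328e+06 = 0.0001204 kg/m³ = 0.1204 mg/L.

0.120 mg/L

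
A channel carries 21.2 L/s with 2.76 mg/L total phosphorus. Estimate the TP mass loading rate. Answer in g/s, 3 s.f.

21.2 L/s = 0.0212 m³/s.
Mass flux = Q·C = 0.0212 m³/s × 2.76 g/m³ = 0.05851 g/s.

0.0585 g/s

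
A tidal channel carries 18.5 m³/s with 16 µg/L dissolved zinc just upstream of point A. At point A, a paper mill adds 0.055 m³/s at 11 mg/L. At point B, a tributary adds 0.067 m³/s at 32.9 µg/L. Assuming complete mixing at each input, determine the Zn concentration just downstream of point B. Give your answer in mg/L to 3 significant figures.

16 µg/L = 0.016 mg/L.
After input A: C = (18.5·0.016 + 0.055·11) / 18.55 = 0.04856 mg/L.
32.9 µg/L = 0.0329 mg/L.
After input B: C = (18.55·0.04856 + 0.067·0.0329) / 18.62 = 0.0485 mg/L.

0.0485 mg/L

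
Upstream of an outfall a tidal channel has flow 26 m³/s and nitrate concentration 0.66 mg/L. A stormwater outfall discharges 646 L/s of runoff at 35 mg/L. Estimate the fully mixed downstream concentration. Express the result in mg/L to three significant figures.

1.49 mg/L

646 L/s = 0.646 m³/s.
Flow-weighted mixing gives C = (0.646·35 + 26·0.66) / (0.646 + 26) = 39.77/26.65 = 1.493 mg/L.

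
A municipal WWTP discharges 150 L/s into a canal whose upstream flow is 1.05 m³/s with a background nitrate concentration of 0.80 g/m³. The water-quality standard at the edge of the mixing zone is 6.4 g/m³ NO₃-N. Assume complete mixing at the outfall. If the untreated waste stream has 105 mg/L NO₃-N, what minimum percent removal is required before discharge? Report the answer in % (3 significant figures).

56.6 %

150 L/s = 0.15 m³/s.
Mass balance: 6.4·1.2 = 0.15·Cₑ + 1.05·0.8.
Cₑ = (7.68 − 0.84) / 0.15 = 45.6 mg/L.
Required removal = 1 − 45.6/105 = 56.57 %.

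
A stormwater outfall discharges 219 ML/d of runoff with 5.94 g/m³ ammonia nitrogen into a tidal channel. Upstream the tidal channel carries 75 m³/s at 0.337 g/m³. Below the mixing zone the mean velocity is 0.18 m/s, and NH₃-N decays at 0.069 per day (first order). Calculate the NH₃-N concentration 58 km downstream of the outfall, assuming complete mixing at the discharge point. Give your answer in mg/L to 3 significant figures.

0.402 mg/L

219 ML/d = 2.535 m³/s.
After complete mixing, C₀ = (2.535·5.94 + 75·0.337) / 77.53 = 0.5202 mg/L.
Travel time t = 5.8e+04 m / 0.18 m/s = 3.222e+05 s = 3.729 d.
C = 0.5202·exp(−0.069·3.729) = 0.5202·0.7731 = 0.4022 mg/L.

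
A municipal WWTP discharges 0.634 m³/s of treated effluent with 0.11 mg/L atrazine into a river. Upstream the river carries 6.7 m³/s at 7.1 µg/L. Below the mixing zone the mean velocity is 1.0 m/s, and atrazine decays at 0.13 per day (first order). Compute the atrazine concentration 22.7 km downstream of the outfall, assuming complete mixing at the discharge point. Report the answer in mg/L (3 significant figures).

7.1 µg/L = 0.0071 mg/L.
After complete mixing, C₀ = (0.634·0.11 + 6.7·0.0071) / 7.334 = 0.016 mg/L.
Travel time t = 2.27e+04 m / 1.0 m/s = 2.27e+04 s = 0.2627 d.
C = 0.016·exp(−0.13·0.2627) = 0.016·0.9664 = 0.01546 mg/L.

0.0155 mg/L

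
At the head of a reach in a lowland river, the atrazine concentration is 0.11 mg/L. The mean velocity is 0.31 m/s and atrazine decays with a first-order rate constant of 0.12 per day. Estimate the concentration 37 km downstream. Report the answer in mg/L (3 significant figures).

0.0932 mg/L

Travel time t = 37 km / 0.31 m/s = 3.7e+04/0.31 = 1.194e+05 s = 1.381 d.
First-order decay: C = 0.11·exp(−0.12·1.381) = 0.11·0.8472 = 0.0932 mg/L.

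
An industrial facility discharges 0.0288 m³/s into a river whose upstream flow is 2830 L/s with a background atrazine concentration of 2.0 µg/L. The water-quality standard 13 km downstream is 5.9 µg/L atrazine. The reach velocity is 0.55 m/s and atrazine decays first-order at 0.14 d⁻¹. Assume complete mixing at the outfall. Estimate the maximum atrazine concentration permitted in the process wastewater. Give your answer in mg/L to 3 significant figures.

2830 L/s = 2.83 m³/s.
2.0 µg/L = 0.002 mg/L.
5.9 µg/L = 0.0059 mg/L.
Travel time to the compliance point: t = 1.3e+04/0.55 = 2.364e+04 s = 0.2736 d; decay factor exp(−0.14·0.2736) = 0.9624.
So the concentration just after mixing may be at most 0.0059/0.9624 = 0.00613 mg/L.
Mass balance: 0.00613·2.859 = 0.0288·Cₑ + 2.83·0.002.
Cₑ = (0.01753 − 0.00566) / 0.0288 = 0.412 mg/L.

0.412 mg/L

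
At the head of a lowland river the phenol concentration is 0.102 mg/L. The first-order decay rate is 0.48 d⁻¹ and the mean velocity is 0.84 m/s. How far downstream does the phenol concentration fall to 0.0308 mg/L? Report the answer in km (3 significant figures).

From C = C₀·e^(−kt), t = ln(C₀/C)/k = ln(0.102/0.0308)/0.48 = 1.197/0.48 = 2.495 d.
Distance = v·t = 0.84 m/s × 2.155e+05 s = 1.811e+05 m = 181.1 km.

181 km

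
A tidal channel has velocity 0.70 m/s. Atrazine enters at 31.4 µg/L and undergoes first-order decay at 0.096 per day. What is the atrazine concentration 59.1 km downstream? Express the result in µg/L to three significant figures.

28.6 µg/L

Travel time t = 59.1 km / 0.70 m/s = 5.91e+04/0.70 = 8.443e+04 s = 0.9772 d.
First-order decay: C = 31.4·exp(−0.096·0.9772) = 31.4·0.9105 = 28.59 µg/L.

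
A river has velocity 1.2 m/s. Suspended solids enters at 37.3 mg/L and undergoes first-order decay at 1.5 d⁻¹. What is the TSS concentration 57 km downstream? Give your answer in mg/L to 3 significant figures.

16.4 mg/L

Travel time t = 57 km / 1.2 m/s = 5.7e+04/1.2 = 4.75e+04 s = 0.5498 d.
First-order decay: C = 37.3·exp(−1.5·0.5498) = 37.3·0.4384 = 16.35 mg/L.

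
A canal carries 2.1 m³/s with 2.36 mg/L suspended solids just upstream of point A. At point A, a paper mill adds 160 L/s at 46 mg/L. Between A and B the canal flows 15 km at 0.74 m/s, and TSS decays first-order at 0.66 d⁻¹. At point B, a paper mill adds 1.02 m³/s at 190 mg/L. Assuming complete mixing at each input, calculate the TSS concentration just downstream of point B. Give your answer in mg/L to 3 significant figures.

62.3 mg/L

160 L/s = 0.16 m³/s.
After input A: C = (2.1·2.36 + 0.16·46) / 2.26 = 5.45 mg/L.
Over the 15 km reach to input B (t = 2.027e+04 s = 0.2346 d), decay gives C = 5.45·exp(−0.66·0.2346) = 4.668 mg/L.
After input B: C = (2.26·4.668 + 1.02·190) / 3.28 = 62.3 mg/L.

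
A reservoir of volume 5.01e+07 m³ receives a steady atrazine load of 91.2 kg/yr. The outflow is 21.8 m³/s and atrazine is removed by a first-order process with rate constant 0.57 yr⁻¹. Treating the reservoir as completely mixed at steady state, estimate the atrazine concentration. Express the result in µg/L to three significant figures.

Outflow Q = 21.8 m³/s × 3.156e+07 s/yr = 6.88e+08 m³/yr.
Steady-state CSTR mass balance: W = Q·C + k·V·C, so C = W/(Q + kV).
Q + kV = 6.88e+08 + 0.57·5.01e+07 = 7.165e+08 m³/yr.
C = 91.2/7.165e+08 = 1.273e-07 kg/m³ = 0.0001273 mg/L = 0.1273 µg/L.

0.127 µg/L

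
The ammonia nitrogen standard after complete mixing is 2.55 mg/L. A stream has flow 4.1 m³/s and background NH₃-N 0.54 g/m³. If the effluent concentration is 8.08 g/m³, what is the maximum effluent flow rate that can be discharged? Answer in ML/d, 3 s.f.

Mass balance at complete mixing: C_std·(Q_w + Q_r) = Q_w·C_e + Q_r·C_b.
Rearranging, Q_w = Q_r·(C_std − C_b)/(C_e − C_std) = 4.1·(2.55 − 0.54) / (8.08 − 2.55) = 1.49 m³/s.
= 128.8 ML/d.

129 ML/d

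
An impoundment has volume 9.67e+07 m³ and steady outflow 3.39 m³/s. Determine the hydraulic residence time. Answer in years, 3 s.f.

Q = 3.39 m³/s × 3.156e+07 s/yr = 1.07e+08 m³/yr.
Hydraulic residence time τ = V/Q = 9.67e+07/1.07e+08 = 0.9039 yr.

0.904 yr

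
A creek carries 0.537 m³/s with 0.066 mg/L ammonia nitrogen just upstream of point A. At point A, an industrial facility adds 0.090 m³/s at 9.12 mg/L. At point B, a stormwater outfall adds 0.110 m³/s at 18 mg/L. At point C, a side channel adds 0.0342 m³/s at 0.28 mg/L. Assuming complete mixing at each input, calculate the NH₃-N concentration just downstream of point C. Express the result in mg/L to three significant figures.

After input A: C = (0.537·0.066 + 0.09·9.12) / 0.627 = 1.366 mg/L.
After input B: C = (0.627·1.366 + 0.11·18) / 0.737 = 3.848 mg/L.
After input C: C = (0.737·3.848 + 0.0342·0.28) / 0.7712 = 3.69 mg/L.

3.69 mg/L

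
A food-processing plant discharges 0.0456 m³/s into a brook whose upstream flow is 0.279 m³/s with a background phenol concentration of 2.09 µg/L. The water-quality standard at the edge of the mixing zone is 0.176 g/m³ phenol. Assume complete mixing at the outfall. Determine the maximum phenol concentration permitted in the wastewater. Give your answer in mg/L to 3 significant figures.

1.24 mg/L

2.09 µg/L = 0.00209 mg/L.
Mass balance: 0.176·0.3246 = 0.0456·Cₑ + 0.279·0.00209.
Cₑ = (0.05713 − 0.0005831) / 0.0456 = 1.24 mg/L.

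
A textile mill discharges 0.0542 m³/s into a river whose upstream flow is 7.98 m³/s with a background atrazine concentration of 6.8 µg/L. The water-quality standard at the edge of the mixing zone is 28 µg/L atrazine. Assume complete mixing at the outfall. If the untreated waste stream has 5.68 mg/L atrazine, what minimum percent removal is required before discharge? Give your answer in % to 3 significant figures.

6.8 µg/L = 0.0068 mg/L.
28 µg/L = 0.028 mg/L.
Mass balance: 0.028·8.034 = 0.0542·Cₑ + 7.98·0.0068.
Cₑ = (0.225 − 0.05426) / 0.0542 = 3.149 mg/L.
Required removal = 1 − 3.149/5.68 = 44.55 %.

44.6 %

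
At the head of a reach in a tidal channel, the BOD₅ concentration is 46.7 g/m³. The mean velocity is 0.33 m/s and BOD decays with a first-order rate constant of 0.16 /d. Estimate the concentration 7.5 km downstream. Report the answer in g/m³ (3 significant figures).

Travel time t = 7.5 km / 0.33 m/s = 7500/0.33 = 2.273e+04 s = 0.263 d.
First-order decay: C = 46.7·exp(−0.16·0.263) = 46.7·0.9588 = 44.78 g/m³.

44.8 g/m³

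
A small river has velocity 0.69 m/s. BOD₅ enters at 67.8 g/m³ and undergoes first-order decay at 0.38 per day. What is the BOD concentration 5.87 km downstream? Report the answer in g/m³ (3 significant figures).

Travel time t = 5.87 km / 0.69 m/s = 5870/0.69 = 8507 s = 0.09846 d.
First-order decay: C = 67.8·exp(−0.38·0.09846) = 67.8·0.9633 = 65.31 g/m³.

65.3 g/m³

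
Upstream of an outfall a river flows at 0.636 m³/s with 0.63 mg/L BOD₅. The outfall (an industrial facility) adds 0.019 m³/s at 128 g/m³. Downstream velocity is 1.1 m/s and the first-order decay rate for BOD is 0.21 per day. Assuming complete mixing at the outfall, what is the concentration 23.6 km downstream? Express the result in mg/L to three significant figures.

After complete mixing, C₀ = (0.019·128 + 0.636·0.63) / 0.655 = 4.325 mg/L.
Travel time t = 2.36e+04 m / 1.1 m/s = 2.145e+04 s = 0.2483 d.
C = 4.325·exp(−0.21·0.2483) = 4.325·0.9492 = 4.105 mg/L.

4.10 mg/L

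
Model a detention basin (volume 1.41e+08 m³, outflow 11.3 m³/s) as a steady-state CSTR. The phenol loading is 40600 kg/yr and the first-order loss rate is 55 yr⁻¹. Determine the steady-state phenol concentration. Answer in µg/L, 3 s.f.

5.01 µg/L

Outflow Q = 11.3 m³/s × 3.156e+07 s/yr = 3.566e+08 m³/yr.
Steady-state CSTR mass balance: W = Q·C + k·V·C, so C = W/(Q + kV).
Q + kV = 3.566e+08 + 55·1.41e+08 = 8.112e+09 m³/yr.
C = 40600/8.112e+09 = 5.005e-06 kg/m³ = 0.005005 mg/L = 5.005 µg/L.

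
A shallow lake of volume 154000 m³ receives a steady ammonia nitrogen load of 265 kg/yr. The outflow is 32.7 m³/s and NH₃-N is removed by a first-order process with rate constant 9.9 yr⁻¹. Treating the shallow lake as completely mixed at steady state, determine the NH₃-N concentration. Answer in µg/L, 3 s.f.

Outflow Q = 32.7 m³/s × 3.156e+07 s/yr = 1.032e+09 m³/yr.
Steady-state CSTR mass balance: W = Q·C + k·V·C, so C = W/(Q + kV).
Q + kV = 1.032e+09 + 9.9·154000 = 1.033e+09 m³/yr.
C = 265/1.033e+09 = 2.564e-07 kg/m³ = 0.0002564 mg/L = 0.2564 µg/L.

0.256 µg/L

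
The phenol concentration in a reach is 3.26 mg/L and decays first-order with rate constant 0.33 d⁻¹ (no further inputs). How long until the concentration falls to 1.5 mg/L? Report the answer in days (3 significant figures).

2.35 d

t = ln(C₀/C)/k = ln(3.26/1.5)/0.33 = 0.7763/0.33 = 2.352 d.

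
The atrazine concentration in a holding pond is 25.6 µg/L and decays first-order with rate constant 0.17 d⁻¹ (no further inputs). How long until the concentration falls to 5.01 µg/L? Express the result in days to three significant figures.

t = ln(C₀/C)/k = ln(25.6/5.01)/0.17 = 1.631/0.17 = 9.595 d.

9.60 d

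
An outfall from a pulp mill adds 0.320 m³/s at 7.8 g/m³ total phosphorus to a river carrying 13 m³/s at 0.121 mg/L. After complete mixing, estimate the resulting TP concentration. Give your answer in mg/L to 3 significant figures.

Flow-weighted mixing gives C = (0.32·7.8 + 13·0.121) / (0.32 + 13) = 4.069/13.32 = 0.3055 mg/L.

0.305 mg/L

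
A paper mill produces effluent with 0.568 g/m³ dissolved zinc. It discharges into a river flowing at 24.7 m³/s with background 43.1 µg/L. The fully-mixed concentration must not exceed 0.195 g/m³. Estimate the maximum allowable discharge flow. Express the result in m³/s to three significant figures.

10.1 m³/s

43.1 µg/L = 0.0431 mg/L.
Mass balance at complete mixing: C_std·(Q_w + Q_r) = Q_w·C_e + Q_r·C_b.
Rearranging, Q_w = Q_r·(C_std − C_b)/(C_e − C_std) = 24.7·(0.195 − 0.0431) / (0.568 − 0.195) = 10.06 m³/s.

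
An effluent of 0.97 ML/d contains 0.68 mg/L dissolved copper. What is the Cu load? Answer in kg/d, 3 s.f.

0.660 kg/d

0.97 ML/d = 0.01123 m³/s.
Mass flux = Q·C = 0.01123 m³/s × 0.68 g/m³ = 0.007634 g/s.
= 0.007634 g/s × 86.4 = 0.6596 kg/d.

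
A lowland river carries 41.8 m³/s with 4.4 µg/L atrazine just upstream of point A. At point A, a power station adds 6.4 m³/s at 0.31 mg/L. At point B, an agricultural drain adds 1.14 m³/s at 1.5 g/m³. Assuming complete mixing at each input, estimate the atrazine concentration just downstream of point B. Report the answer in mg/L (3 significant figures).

0.0786 mg/L

4.4 µg/L = 0.0044 mg/L.
After input A: C = (41.8·0.0044 + 6.4·0.31) / 48.2 = 0.04498 mg/L.
After input B: C = (48.2·0.04498 + 1.14·1.5) / 49.34 = 0.0786 mg/L.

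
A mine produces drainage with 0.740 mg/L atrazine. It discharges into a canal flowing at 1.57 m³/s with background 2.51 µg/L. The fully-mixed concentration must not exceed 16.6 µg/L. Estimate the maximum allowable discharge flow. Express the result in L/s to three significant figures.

2.51 µg/L = 0.00251 mg/L.
16.6 µg/L = 0.0166 mg/L.
Mass balance at complete mixing: C_std·(Q_w + Q_r) = Q_w·C_e + Q_r·C_b.
Rearranging, Q_w = Q_r·(C_std − C_b)/(C_e − C_std) = 1.57·(0.0166 − 0.00251) / (0.74 − 0.0166) = 0.03058 m³/s.
= 30.58 L/s.

30.6 L/s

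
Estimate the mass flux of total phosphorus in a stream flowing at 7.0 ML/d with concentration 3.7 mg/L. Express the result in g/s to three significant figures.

7.0 ML/d = 0.08102 m³/s.
Mass flux = Q·C = 0.08102 m³/s × 3.7 g/m³ = 0.2998 g/s.

0.300 g/s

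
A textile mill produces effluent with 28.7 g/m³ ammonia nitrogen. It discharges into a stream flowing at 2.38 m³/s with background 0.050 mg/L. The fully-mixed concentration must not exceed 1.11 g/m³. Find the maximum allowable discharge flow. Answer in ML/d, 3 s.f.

7.90 ML/d

Mass balance at complete mixing: C_std·(Q_w + Q_r) = Q_w·C_e + Q_r·C_b.
Rearranging, Q_w = Q_r·(C_std − C_b)/(C_e − C_std) = 2.38·(1.11 − 0.05) / (28.7 − 1.11) = 0.09144 m³/s.
= 7.9 ML/d.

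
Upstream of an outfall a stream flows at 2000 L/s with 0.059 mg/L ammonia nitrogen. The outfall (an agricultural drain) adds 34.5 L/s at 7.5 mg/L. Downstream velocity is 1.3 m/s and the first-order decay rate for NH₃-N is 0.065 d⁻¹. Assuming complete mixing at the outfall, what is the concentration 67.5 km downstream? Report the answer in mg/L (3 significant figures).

0.178 mg/L

34.5 L/s = 0.0345 m³/s.
2000 L/s = 2 m³/s.
After complete mixing, C₀ = (0.0345·7.5 + 2·0.059) / 2.034 = 0.1852 mg/L.
Travel time t = 6.75e+04 m / 1.3 m/s = 5.192e+04 s = 0.601 d.
C = 0.1852·exp(−0.065·0.601) = 0.1852·0.9617 = 0.1781 mg/L.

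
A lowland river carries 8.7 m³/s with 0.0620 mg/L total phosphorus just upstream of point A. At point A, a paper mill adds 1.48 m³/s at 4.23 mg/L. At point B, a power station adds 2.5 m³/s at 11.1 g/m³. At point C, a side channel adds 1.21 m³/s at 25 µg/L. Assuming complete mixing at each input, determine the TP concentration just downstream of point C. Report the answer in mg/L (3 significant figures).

After input A: C = (8.7·0.062 + 1.48·4.23) / 10.18 = 0.668 mg/L.
After input B: C = (10.18·0.668 + 2.5·11.1) / 12.68 = 2.725 mg/L.
25 µg/L = 0.025 mg/L.
After input C: C = (12.68·2.725 + 1.21·0.025) / 13.89 = 2.49 mg/L.

2.49 mg/L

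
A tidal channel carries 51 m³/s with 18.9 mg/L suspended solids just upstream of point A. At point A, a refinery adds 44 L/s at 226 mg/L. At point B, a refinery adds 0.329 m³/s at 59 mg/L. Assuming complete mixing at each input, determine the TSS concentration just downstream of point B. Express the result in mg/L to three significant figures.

19.3 mg/L

44 L/s = 0.044 m³/s.
After input A: C = (51·18.9 + 0.044·226) / 51.04 = 19.08 mg/L.
After input B: C = (51.04·19.08 + 0.329·59) / 51.37 = 19.33 mg/L.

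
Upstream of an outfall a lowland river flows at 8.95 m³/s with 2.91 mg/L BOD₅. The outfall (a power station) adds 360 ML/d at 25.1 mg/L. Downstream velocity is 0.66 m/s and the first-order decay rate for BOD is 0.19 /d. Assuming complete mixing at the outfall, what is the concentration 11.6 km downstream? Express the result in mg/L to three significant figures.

9.58 mg/L

360 ML/d = 4.167 m³/s.
After complete mixing, C₀ = (4.167·25.1 + 8.95·2.91) / 13.12 = 9.959 mg/L.
Travel time t = 1.16e+04 m / 0.66 m/s = 1.758e+04 s = 0.2034 d.
C = 9.959·exp(−0.19·0.2034) = 9.959·0.9621 = 9.581 mg/L.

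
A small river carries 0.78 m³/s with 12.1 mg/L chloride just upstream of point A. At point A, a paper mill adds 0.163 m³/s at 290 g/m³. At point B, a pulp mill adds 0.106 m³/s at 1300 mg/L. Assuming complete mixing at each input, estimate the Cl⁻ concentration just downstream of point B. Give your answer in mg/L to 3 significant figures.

After input A: C = (0.78·12.1 + 0.163·290) / 0.943 = 60.14 mg/L.
After input B: C = (0.943·60.14 + 0.106·1300) / 1.049 = 185.4 mg/L.

185 mg/L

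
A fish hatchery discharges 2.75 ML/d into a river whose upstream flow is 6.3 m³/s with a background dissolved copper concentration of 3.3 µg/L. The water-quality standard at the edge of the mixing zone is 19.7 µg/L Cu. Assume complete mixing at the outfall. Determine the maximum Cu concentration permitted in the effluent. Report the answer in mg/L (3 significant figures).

3.27 mg/L

2.75 ML/d = 0.03183 m³/s.
3.3 µg/L = 0.0033 mg/L.
19.7 µg/L = 0.0197 mg/L.
Mass balance: 0.0197·6.332 = 0.03183·Cₑ + 6.3·0.0033.
Cₑ = (0.1247 − 0.02079) / 0.03183 = 3.266 mg/L.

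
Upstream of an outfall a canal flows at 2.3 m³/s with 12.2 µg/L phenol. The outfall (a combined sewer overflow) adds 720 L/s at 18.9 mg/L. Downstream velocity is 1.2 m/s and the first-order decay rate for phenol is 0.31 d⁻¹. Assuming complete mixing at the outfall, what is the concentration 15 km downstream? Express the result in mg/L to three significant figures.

720 L/s = 0.72 m³/s.
12.2 µg/L = 0.0122 mg/L.
After complete mixing, C₀ = (0.72·18.9 + 2.3·0.0122) / 3.02 = 4.515 mg/L.
Travel time t = 1.5e+04 m / 1.2 m/s = 1.25e+04 s = 0.1447 d.
C = 4.515·exp(−0.31·0.1447) = 4.515·0.9561 = 4.317 mg/L.

4.32 mg/L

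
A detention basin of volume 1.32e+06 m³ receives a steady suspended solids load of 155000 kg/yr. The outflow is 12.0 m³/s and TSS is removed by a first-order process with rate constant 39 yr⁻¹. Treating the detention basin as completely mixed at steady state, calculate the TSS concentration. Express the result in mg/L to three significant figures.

0.360 mg/L

Outflow Q = 12.0 m³/s × 3.156e+07 s/yr = 3.787e+08 m³/yr.
Steady-state CSTR mass balance: W = Q·C + k·V·C, so C = W/(Q + kV).
Q + kV = 3.787e+08 + 39·1.32e+06 = 4.302e+08 m³/yr.
C = 155000/4.302e+08 = 0.0003603 kg/m³ = 0.3603 mg/L.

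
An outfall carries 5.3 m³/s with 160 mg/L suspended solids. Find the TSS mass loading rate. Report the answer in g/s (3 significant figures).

848 g/s

Mass flux = Q·C = 5.3 m³/s × 160 g/m³ = 848 g/s.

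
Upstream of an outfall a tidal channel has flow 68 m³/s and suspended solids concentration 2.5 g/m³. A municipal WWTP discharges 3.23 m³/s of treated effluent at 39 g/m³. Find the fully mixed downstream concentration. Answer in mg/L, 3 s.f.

4.16 mg/L

Conservation of mass across the mixing zone: C = (3.23·39 + 68·2.5) / (3.23 + 68) = 296/71.23 = 4.155 mg/L.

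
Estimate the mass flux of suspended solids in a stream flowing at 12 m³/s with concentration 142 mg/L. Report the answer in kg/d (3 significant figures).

147000 kg/d

Mass flux = Q·C = 12 m³/s × 142 g/m³ = 1704 g/s.
= 1704 g/s × 86.4 = 1.472e+05 kg/d.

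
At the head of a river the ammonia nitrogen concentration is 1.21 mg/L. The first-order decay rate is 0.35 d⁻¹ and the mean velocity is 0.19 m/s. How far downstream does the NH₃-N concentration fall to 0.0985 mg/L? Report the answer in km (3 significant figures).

From C = C₀·e^(−kt), t = ln(C₀/C)/k = ln(1.21/0.0985)/0.35 = 2.508/0.35 = 7.167 d.
Distance = v·t = 0.19 m/s × 6.192e+05 s = 1.176e+05 m = 117.6 km.

118 km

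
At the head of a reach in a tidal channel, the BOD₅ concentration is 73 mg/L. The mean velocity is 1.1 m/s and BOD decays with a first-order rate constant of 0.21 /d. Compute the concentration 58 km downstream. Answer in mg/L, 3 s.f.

Travel time t = 58 km / 1.1 m/s = 5.8e+04/1.1 = 5.273e+04 s = 0.6103 d.
First-order decay: C = 73·exp(−0.21·0.6103) = 73·0.8797 = 64.22 mg/L.

64.2 mg/L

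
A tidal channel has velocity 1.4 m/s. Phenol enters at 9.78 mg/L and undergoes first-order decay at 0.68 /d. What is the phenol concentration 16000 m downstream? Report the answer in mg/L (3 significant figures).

8.94 mg/L

Travel time t = 16000 m / 1.4 m/s = 1.6e+04/1.4 = 1.143e+04 s = 0.1323 d.
First-order decay: C = 9.78·exp(−0.68·0.1323) = 9.78·0.914 = 8.939 mg/L.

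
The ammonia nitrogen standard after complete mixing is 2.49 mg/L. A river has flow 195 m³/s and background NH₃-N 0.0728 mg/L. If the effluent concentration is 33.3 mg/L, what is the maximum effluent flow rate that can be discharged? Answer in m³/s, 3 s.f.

15.3 m³/s

Mass balance at complete mixing: C_std·(Q_w + Q_r) = Q_w·C_e + Q_r·C_b.
Rearranging, Q_w = Q_r·(C_std − C_b)/(C_e − C_std) = 195·(2.49 − 0.0728) / (33.3 − 2.49) = 15.3 m³/s.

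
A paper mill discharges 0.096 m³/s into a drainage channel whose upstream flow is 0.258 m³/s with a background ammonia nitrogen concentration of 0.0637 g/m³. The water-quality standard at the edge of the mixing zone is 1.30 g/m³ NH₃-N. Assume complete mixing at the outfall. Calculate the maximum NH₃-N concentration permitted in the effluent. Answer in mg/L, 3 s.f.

Mass balance: 1.3·0.354 = 0.096·Cₑ + 0.258·0.0637.
Cₑ = (0.4602 − 0.01643) / 0.096 = 4.623 mg/L.

4.62 mg/L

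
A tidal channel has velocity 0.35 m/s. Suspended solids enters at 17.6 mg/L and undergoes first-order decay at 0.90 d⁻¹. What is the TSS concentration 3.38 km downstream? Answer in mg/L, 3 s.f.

Travel time t = 3.38 km / 0.35 m/s = 3380/0.35 = 9657 s = 0.1118 d.
First-order decay: C = 17.6·exp(−0.90·0.1118) = 17.6·0.9043 = 15.92 mg/L.

15.9 mg/L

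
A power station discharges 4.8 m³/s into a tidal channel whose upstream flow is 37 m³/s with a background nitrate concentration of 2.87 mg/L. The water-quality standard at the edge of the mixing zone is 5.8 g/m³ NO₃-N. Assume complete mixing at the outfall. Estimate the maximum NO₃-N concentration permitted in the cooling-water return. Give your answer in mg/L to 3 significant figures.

28.4 mg/L

Mass balance: 5.8·41.8 = 4.8·Cₑ + 37·2.87.
Cₑ = (242.4 − 106.2) / 4.8 = 28.39 mg/L.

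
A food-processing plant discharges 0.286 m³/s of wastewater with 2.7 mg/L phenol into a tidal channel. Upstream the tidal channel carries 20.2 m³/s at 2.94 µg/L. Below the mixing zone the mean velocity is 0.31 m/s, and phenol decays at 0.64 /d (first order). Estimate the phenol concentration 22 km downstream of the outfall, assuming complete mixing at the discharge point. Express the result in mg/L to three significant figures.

2.94 µg/L = 0.00294 mg/L.
After complete mixing, C₀ = (0.286·2.7 + 20.2·0.00294) / 20.49 = 0.04059 mg/L.
Travel time t = 2.2e+04 m / 0.31 m/s = 7.097e+04 s = 0.8214 d.
C = 0.04059·exp(−0.64·0.8214) = 0.04059·0.5911 = 0.024 mg/L.

0.0240 mg/L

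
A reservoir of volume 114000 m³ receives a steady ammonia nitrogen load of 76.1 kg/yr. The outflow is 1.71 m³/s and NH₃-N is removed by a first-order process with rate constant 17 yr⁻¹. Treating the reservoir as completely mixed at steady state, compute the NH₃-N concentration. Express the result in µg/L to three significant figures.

Outflow Q = 1.71 m³/s × 3.156e+07 s/yr = 5.396e+07 m³/yr.
Steady-state CSTR mass balance: W = Q·C + k·V·C, so C = W/(Q + kV).
Q + kV = 5.396e+07 + 17·114000 = 5.59e+07 m³/yr.
C = 76.1/5.59e+07 = 1.361e-06 kg/m³ = 0.001361 mg/L = 1.361 µg/L.

1.36 µg/L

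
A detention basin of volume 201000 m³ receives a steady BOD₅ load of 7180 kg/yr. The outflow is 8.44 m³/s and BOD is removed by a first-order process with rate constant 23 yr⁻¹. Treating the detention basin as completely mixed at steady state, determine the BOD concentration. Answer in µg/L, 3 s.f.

26.5 µg/L

Outflow Q = 8.44 m³/s × 3.156e+07 s/yr = 2.663e+08 m³/yr.
Steady-state CSTR mass balance: W = Q·C + k·V·C, so C = W/(Q + kV).
Q + kV = 2.663e+08 + 23·201000 = 2.71e+08 m³/yr.
C = 7180/2.71e+08 = 2.65e-05 kg/m³ = 0.0265 mg/L = 26.5 µg/L.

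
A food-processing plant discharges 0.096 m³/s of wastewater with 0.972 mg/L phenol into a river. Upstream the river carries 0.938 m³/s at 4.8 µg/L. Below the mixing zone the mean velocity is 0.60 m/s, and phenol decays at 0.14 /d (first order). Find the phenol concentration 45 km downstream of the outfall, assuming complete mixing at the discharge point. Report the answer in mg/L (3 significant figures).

0.0838 mg/L

4.8 µg/L = 0.0048 mg/L.
After complete mixing, C₀ = (0.096·0.972 + 0.938·0.0048) / 1.034 = 0.0946 mg/L.
Travel time t = 4.5e+04 m / 0.60 m/s = 7.5e+04 s = 0.8681 d.
C = 0.0946·exp(−0.14·0.8681) = 0.0946·0.8856 = 0.08377 mg/L.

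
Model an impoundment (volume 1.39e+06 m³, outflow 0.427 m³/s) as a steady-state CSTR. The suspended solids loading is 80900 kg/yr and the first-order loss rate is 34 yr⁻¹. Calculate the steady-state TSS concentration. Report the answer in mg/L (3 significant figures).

Outflow Q = 0.427 m³/s × 3.156e+07 s/yr = 1.348e+07 m³/yr.
Steady-state CSTR mass balance: W = Q·C + k·V·C, so C = W/(Q + kV).
Q + kV = 1.348e+07 + 34·1.39e+06 = 6.074e+07 m³/yr.
C = 80900/6.074e+07 = 0.001332 kg/m³ = 1.332 mg/L.

1.33 mg/L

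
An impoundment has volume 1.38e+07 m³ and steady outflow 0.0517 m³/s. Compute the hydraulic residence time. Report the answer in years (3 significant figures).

8.46 yr

Q = 0.0517 m³/s × 3.156e+07 s/yr = 1.632e+06 m³/yr.
Hydraulic residence time τ = V/Q = 1.38e+07/1.632e+06 = 8.458 yr.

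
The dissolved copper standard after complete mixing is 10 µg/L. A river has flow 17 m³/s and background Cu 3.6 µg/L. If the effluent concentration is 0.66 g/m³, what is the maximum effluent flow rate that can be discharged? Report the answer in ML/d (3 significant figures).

3.6 µg/L = 0.0036 mg/L.
10 µg/L = 0.01 mg/L.
Mass balance at complete mixing: C_std·(Q_w + Q_r) = Q_w·C_e + Q_r·C_b.
Rearranging, Q_w = Q_r·(C_std − C_b)/(C_e − C_std) = 17·(0.01 − 0.0036) / (0.66 − 0.01) = 0.1674 m³/s.
= 14.46 ML/d.

14.5 ML/d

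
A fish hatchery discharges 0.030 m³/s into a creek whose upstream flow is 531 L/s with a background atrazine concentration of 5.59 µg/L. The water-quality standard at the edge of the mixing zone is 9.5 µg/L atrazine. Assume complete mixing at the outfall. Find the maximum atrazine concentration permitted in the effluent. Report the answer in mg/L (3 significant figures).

531 L/s = 0.531 m³/s.
5.59 µg/L = 0.00559 mg/L.
9.5 µg/L = 0.0095 mg/L.
Mass balance: 0.0095·0.561 = 0.03·Cₑ + 0.531·0.00559.
Cₑ = (0.00533 − 0.002968) / 0.03 = 0.07871 mg/L.

0.0787 mg/L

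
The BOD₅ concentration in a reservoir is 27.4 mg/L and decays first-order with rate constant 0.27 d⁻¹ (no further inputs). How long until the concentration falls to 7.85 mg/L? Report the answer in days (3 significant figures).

t = ln(C₀/C)/k = ln(27.4/7.85)/0.27 = 1.25/0.27 = 4.63 d.

4.63 d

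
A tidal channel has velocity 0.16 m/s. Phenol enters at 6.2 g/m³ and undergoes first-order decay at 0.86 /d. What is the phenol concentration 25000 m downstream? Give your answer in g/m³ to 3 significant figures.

Travel time t = 25000 m / 0.16 m/s = 2.5e+04/0.16 = 1.562e+05 s = 1.808 d.
First-order decay: C = 6.2·exp(−0.86·1.808) = 6.2·0.2111 = 1.309 g/m³.

1.31 g/m³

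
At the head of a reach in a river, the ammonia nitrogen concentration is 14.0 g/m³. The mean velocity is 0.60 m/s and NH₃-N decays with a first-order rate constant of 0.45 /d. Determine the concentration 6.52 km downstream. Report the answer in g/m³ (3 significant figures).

13.2 g/m³

Travel time t = 6.52 km / 0.60 m/s = 6520/0.60 = 1.087e+04 s = 0.1258 d.
First-order decay: C = 14.0·exp(−0.45·0.1258) = 14.0·0.945 = 13.23 g/m³.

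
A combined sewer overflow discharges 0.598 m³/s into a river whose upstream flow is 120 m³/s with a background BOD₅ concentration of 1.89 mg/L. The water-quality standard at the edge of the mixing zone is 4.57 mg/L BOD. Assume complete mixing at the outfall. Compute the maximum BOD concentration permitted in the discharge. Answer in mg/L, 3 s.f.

542 mg/L

Mass balance: 4.57·120.6 = 0.598·Cₑ + 120·1.89.
Cₑ = (551.1 − 226.8) / 0.598 = 542.4 mg/L.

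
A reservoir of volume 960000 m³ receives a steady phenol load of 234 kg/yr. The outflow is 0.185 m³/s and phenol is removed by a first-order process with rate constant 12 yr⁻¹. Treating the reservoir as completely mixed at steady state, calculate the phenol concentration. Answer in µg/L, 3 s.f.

13.5 µg/L

Outflow Q = 0.185 m³/s × 3.156e+07 s/yr = 5.838e+06 m³/yr.
Steady-state CSTR mass balance: W = Q·C + k·V·C, so C = W/(Q + kV).
Q + kV = 5.838e+06 + 12·960000 = 1.736e+07 m³/yr.
C = 234/1.736e+07 = 1.348e-05 kg/m³ = 0.01348 mg/L = 13.48 µg/L.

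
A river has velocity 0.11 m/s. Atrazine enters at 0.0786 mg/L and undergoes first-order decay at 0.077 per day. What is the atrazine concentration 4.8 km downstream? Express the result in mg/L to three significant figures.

0.0756 mg/L

Travel time t = 4.8 km / 0.11 m/s = 4800/0.11 = 4.364e+04 s = 0.5051 d.
First-order decay: C = 0.0786·exp(−0.077·0.5051) = 0.0786·0.9619 = 0.0756 mg/L.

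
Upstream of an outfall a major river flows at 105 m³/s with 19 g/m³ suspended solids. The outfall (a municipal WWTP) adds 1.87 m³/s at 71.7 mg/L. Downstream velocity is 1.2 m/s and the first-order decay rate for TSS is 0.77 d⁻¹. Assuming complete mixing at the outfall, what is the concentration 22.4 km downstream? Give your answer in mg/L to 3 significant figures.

After complete mixing, C₀ = (1.87·71.7 + 105·19) / 106.9 = 19.92 mg/L.
Travel time t = 2.24e+04 m / 1.2 m/s = 1.867e+04 s = 0.216 d.
C = 19.92·exp(−0.77·0.216) = 19.92·0.8467 = 16.87 mg/L.

16.9 mg/L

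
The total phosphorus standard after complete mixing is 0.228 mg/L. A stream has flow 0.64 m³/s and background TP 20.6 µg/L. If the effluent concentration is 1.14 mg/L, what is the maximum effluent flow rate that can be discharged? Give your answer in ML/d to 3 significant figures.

20.6 µg/L = 0.0206 mg/L.
Mass balance at complete mixing: C_std·(Q_w + Q_r) = Q_w·C_e + Q_r·C_b.
Rearranging, Q_w = Q_r·(C_std − C_b)/(C_e − C_std) = 0.64·(0.228 − 0.0206) / (1.14 − 0.228) = 0.1455 m³/s.
= 12.57 ML/d.

12.6 ML/d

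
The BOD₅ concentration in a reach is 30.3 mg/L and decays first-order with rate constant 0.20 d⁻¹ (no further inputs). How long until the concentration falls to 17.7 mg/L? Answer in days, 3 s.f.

2.69 d

t = ln(C₀/C)/k = ln(30.3/17.7)/0.20 = 0.5376/0.20 = 2.688 d.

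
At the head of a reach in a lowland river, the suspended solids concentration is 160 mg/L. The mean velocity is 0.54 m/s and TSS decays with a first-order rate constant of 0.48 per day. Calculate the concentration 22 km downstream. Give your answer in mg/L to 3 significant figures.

Travel time t = 22 km / 0.54 m/s = 2.2e+04/0.54 = 4.074e+04 s = 0.4715 d.
First-order decay: C = 160·exp(−0.48·0.4715) = 160·0.7974 = 127.6 mg/L.

128 mg/L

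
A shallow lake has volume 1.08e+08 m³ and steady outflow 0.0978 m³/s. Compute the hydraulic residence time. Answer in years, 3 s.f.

35.0 yr

Q = 0.0978 m³/s × 3.156e+07 s/yr = 3.086e+06 m³/yr.
Hydraulic residence time τ = V/Q = 1.08e+08/3.086e+06 = 34.99 yr.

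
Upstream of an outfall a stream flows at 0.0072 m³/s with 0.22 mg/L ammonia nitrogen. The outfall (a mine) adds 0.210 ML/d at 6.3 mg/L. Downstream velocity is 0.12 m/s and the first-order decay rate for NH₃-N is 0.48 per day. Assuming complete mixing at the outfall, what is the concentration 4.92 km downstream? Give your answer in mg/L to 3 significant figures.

0.210 ML/d = 0.002431 m³/s.
After complete mixing, C₀ = (0.002431·6.3 + 0.0072·0.22) / 0.009631 = 1.754 mg/L.
Travel time t = 4920 m / 0.12 m/s = 4.1e+04 s = 0.4745 d.
C = 1.754·exp(−0.48·0.4745) = 1.754·0.7963 = 1.397 mg/L.

1.40 mg/L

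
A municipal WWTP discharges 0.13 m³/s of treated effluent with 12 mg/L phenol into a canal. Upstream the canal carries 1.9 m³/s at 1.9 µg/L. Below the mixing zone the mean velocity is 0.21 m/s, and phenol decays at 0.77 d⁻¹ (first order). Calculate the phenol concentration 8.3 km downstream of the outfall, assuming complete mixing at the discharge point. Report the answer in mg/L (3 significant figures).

0.542 mg/L

1.9 µg/L = 0.0019 mg/L.
After complete mixing, C₀ = (0.13·12 + 1.9·0.0019) / 2.03 = 0.7703 mg/L.
Travel time t = 8300 m / 0.21 m/s = 3.952e+04 s = 0.4575 d.
C = 0.7703·exp(−0.77·0.4575) = 0.7703·0.7031 = 0.5416 mg/L.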